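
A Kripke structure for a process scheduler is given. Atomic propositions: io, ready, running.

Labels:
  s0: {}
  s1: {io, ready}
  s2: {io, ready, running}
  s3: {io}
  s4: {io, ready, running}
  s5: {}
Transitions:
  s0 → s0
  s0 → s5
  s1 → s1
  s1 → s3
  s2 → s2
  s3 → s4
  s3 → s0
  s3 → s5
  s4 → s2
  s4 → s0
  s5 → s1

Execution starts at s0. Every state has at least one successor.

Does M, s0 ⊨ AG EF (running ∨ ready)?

Holds

States satisfying EF (running ∨ ready): {s0, s1, s2, s3, s4, s5}.
States satisfying AG EF (running ∨ ready): {s0, s1, s2, s3, s4, s5}.
Every state reachable from s0 satisfies EF (running ∨ ready).
s0 ∈ Sat(AG EF (running ∨ ready)).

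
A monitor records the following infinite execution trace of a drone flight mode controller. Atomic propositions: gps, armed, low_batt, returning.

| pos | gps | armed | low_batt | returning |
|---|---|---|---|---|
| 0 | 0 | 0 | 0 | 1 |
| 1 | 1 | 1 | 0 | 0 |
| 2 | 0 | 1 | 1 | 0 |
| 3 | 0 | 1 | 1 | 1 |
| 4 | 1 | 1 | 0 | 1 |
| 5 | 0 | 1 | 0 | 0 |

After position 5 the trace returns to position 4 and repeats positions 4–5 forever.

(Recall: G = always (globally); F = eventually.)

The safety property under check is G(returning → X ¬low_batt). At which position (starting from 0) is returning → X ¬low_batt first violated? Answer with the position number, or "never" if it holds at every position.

returning → X ¬low_batt holds at every position 0..5, and those are all the positions the trace ever visits, so the invariant G(returning → X ¬low_batt) is never violated.

never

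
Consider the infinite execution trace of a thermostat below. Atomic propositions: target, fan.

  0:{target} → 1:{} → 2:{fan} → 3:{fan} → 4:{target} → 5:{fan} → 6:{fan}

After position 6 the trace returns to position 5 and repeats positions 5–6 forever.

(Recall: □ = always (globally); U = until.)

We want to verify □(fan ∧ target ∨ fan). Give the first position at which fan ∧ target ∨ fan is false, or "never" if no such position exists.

At position 0 the labels are {target}, so fan ∧ target ∨ fan is false there. This is the first violation.

0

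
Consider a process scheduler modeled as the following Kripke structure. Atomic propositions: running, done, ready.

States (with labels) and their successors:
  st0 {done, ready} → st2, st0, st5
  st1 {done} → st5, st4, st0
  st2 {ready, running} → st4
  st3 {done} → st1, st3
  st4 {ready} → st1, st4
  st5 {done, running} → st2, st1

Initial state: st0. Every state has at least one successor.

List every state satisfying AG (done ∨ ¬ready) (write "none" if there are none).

States satisfying done ∨ ¬ready: {st0, st1, st3, st5}.
States satisfying AG (done ∨ ¬ready): ∅.

none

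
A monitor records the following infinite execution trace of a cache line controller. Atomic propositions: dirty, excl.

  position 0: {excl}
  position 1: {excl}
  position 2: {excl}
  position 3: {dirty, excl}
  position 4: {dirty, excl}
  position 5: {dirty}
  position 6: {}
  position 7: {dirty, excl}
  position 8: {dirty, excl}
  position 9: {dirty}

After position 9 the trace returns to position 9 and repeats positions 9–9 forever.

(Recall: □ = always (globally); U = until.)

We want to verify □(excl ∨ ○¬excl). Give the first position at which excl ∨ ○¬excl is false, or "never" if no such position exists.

6

Check excl ∨ ○¬excl at each position in order: 0 ✓, 1 ✓, 2 ✓, 3 ✓, 4 ✓, 5 ✓.
At position 6 the labels are {} and the next position 7 has {dirty, excl}, so excl ∨ ○¬excl is false there. This is the first violation.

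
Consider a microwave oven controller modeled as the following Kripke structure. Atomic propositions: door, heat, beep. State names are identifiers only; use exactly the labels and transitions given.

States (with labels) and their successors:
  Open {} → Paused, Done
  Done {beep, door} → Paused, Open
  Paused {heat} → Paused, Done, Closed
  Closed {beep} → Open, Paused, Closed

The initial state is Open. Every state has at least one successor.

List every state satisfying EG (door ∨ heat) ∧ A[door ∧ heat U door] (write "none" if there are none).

{Done}

States satisfying door ∨ heat: {Done, Paused}.
States satisfying EG (door ∨ heat): {Done, Paused}.
States satisfying door ∧ heat: ∅.
States satisfying door: {Done}.
States satisfying A[door ∧ heat U door]: {Done}.
States satisfying EG (door ∨ heat) ∧ A[door ∧ heat U door]: {Done}.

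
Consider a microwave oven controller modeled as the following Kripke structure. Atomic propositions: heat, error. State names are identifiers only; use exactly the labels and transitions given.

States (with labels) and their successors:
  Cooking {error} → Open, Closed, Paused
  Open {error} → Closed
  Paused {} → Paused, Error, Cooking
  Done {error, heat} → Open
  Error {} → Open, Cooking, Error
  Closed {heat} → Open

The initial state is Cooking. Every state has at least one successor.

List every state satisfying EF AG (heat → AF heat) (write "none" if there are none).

{Cooking, Open, Paused, Done, Error, Closed}

States satisfying AG (heat → AF heat): {Cooking, Open, Paused, Done, Error, Closed}.
States satisfying EF AG (heat → AF heat): {Cooking, Open, Paused, Done, Error, Closed}.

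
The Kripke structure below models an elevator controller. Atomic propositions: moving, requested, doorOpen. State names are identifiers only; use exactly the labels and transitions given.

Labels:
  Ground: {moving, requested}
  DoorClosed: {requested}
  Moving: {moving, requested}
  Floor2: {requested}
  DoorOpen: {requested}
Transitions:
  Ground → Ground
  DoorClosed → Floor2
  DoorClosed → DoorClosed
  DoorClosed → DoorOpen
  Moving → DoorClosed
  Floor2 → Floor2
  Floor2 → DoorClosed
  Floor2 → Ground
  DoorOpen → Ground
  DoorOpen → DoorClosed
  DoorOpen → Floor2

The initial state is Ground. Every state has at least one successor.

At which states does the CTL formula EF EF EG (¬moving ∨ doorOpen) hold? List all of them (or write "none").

States satisfying EF EG (¬moving ∨ doorOpen): {DoorClosed, Moving, Floor2, DoorOpen}.
States satisfying EF EF EG (¬moving ∨ doorOpen): {DoorClosed, Moving, Floor2, DoorOpen}.

{DoorClosed, Moving, Floor2, DoorOpen}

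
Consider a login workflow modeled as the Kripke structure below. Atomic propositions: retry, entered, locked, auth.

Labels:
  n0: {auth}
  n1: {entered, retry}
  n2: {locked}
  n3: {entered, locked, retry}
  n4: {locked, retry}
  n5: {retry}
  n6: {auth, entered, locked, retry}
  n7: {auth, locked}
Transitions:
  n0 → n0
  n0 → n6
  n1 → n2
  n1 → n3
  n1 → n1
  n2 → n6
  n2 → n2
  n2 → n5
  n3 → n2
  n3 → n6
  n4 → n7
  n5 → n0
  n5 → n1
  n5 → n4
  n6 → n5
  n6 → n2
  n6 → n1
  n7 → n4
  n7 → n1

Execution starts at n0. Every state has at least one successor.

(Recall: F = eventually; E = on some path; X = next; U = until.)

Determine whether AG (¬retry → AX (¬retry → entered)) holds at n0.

No

States satisfying ¬retry → AX (¬retry → entered): {n1, n3, n4, n5, n6, n7}.
States satisfying AG (¬retry → AX (¬retry → entered)): ∅.
n0 is reachable from n0 and violates ¬retry → AX (¬retry → entered), so AG fails at n0.
n0 ∉ Sat(AG (¬retry → AX (¬retry → entered))).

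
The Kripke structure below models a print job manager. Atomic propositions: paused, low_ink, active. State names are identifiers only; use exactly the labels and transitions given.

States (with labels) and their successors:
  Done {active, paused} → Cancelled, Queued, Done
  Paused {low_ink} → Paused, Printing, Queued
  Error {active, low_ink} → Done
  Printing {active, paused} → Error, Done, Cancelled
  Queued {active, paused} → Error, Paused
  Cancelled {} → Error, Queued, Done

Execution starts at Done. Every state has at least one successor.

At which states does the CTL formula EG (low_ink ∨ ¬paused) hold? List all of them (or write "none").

States satisfying low_ink ∨ ¬paused: {Paused, Error, Cancelled}.
States satisfying EG (low_ink ∨ ¬paused): {Paused}.

{Paused}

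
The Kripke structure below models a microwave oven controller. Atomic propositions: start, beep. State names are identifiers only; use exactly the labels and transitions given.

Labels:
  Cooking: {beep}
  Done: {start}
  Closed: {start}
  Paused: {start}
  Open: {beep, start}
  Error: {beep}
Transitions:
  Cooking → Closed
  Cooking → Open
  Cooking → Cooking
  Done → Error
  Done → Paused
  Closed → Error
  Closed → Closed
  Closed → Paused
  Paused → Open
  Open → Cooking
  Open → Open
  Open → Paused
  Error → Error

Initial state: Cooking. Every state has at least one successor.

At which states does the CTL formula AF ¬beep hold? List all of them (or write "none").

States satisfying ¬beep: {Done, Closed, Paused}.
States satisfying AF ¬beep: {Done, Closed, Paused}.

{Done, Closed, Paused}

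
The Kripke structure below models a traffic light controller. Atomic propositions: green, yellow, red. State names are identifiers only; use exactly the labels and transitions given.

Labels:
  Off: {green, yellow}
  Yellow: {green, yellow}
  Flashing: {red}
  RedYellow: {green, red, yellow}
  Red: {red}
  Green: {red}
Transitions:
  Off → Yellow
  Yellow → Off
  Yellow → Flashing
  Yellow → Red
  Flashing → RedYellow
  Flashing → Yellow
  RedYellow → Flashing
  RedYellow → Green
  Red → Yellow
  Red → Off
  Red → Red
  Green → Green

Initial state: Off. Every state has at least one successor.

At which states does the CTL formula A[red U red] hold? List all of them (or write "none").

{Flashing, RedYellow, Red, Green}

States satisfying red: {Flashing, RedYellow, Red, Green}.
States satisfying A[red U red]: {Flashing, RedYellow, Red, Green}.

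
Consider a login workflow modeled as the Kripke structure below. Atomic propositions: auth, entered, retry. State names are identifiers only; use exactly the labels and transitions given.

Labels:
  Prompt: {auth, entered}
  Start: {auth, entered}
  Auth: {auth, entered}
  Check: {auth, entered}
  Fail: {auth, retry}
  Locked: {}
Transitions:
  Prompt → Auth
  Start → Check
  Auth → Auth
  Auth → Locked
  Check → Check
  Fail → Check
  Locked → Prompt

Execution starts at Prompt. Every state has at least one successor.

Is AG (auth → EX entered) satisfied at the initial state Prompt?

Satisfied

States satisfying auth → EX entered: {Prompt, Start, Auth, Check, Fail, Locked}.
States satisfying AG (auth → EX entered): {Prompt, Start, Auth, Check, Fail, Locked}.
Every state reachable from Prompt satisfies auth → EX entered.
Prompt ∈ Sat(AG (auth → EX entered)).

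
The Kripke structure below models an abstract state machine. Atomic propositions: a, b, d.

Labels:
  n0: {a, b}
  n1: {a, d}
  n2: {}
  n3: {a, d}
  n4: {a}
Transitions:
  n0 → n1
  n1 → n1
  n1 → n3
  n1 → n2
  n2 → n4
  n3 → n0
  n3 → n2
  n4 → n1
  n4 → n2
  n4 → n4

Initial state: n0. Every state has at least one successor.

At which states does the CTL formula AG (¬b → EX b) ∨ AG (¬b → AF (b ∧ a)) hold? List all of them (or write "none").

States satisfying ¬b → EX b: {n0, n3}.
States satisfying AG (¬b → EX b): ∅.
States satisfying ¬b → AF (b ∧ a): {n0}.
States satisfying AG (¬b → AF (b ∧ a)): ∅.
States satisfying AG (¬b → EX b) ∨ AG (¬b → AF (b ∧ a)): ∅.

none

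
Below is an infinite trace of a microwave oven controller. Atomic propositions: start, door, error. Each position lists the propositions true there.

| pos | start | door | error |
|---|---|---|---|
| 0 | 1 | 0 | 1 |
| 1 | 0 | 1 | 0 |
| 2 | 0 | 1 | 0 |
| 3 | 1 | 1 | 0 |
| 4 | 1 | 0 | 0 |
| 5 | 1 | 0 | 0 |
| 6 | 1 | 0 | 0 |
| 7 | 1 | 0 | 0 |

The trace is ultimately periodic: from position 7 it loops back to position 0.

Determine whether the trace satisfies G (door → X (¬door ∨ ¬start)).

door → X (¬door ∨ ¬start) must hold at every position from 0 onward. It fails at position 2, so G (door → X (¬door ∨ ¬start)) is false.
Positions where door holds: 1, 2, 3.
Check X (¬door ∨ ¬start) at each: 1→ok, 2→fails, 3→ok.

Violated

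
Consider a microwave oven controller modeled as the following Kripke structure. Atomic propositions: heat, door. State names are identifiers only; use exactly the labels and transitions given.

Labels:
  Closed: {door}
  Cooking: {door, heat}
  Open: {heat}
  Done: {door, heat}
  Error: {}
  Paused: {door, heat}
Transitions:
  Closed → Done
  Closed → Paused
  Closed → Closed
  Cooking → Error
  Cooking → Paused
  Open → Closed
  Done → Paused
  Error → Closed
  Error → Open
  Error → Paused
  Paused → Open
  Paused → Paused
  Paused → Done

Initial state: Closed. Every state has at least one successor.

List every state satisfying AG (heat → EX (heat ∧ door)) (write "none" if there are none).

States satisfying heat → EX (heat ∧ door): {Closed, Cooking, Done, Error, Paused}.
States satisfying AG (heat → EX (heat ∧ door)): ∅.

none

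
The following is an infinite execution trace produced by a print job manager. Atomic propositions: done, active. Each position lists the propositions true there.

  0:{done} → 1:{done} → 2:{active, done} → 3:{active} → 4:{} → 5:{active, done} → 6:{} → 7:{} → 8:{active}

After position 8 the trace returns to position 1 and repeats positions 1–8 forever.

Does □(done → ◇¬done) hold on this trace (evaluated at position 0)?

done → ◇¬done holds at every position 0..8, and those are all positions ever visited, so □(done → ◇¬done) holds.
Positions where done holds: 0, 1, 2, 5.
Check ◇¬done at each: 0→ok, 1→ok, 2→ok, 5→ok.

Holds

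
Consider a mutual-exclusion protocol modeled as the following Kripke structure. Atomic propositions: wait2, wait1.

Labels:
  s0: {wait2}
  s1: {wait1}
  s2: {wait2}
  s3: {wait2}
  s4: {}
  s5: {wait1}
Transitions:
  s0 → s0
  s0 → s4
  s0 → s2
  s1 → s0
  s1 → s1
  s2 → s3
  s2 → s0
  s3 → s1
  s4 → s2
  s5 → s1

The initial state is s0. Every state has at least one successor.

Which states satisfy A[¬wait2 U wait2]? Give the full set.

{s0, s2, s3, s4}

States satisfying ¬wait2: {s1, s4, s5}.
States satisfying wait2: {s0, s2, s3}.
States satisfying A[¬wait2 U wait2]: {s0, s2, s3, s4}.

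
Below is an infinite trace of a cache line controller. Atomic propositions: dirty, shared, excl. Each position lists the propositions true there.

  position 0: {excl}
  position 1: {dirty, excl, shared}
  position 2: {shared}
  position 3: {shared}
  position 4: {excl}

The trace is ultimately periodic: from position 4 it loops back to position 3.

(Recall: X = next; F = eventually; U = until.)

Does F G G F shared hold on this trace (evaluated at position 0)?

G G F shared holds at position 0, which is reachable from 0, so F G G F shared holds.

Holds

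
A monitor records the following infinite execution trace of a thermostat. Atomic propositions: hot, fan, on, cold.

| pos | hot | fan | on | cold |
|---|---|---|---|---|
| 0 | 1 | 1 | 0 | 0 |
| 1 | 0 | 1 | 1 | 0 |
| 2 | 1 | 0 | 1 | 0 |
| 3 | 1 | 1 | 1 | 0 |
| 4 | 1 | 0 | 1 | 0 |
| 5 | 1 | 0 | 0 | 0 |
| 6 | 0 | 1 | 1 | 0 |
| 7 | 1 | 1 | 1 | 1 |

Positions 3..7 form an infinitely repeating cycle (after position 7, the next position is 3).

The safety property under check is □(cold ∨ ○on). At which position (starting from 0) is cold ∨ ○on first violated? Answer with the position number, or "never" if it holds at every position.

Check cold ∨ ○on at each position in order: 0 ✓, 1 ✓, 2 ✓, 3 ✓.
At position 4 the labels are {hot, on} and the next position 5 has {hot}, so cold ∨ ○on is false there. This is the first violation.

4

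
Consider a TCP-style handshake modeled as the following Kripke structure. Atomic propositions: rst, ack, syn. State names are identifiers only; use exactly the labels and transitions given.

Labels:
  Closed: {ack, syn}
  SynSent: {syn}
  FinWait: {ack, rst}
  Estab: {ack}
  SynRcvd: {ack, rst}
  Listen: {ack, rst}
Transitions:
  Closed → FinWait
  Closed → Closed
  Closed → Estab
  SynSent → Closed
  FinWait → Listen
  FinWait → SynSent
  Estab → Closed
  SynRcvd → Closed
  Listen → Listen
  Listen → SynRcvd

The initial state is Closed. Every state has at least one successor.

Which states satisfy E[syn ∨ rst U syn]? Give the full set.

{Closed, SynSent, FinWait, SynRcvd, Listen}

States satisfying syn ∨ rst: {Closed, SynSent, FinWait, SynRcvd, Listen}.
States satisfying syn: {Closed, SynSent}.
States satisfying E[syn ∨ rst U syn]: {Closed, SynSent, FinWait, SynRcvd, Listen}.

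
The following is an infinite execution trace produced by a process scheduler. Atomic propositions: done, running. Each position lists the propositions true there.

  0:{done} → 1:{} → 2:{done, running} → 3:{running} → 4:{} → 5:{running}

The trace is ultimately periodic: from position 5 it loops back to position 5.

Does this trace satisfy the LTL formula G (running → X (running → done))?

Does not hold

running → X (running → done) must hold at every position from 0 onward. It fails at position 2, so G (running → X (running → done)) is false.
Positions where running holds: 2, 3, 5.
Check X (running → done) at each: 2→fails, 3→ok, 5→fails.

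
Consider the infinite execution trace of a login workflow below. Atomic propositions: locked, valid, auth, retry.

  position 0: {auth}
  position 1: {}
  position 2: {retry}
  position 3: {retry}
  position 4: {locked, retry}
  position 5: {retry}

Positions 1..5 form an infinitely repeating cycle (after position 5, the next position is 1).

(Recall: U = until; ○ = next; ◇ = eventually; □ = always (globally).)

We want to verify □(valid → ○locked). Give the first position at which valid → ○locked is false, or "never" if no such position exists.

valid → ○locked holds at every position 0..5, and those are all the positions the trace ever visits, so the invariant □(valid → ○locked) is never violated.

never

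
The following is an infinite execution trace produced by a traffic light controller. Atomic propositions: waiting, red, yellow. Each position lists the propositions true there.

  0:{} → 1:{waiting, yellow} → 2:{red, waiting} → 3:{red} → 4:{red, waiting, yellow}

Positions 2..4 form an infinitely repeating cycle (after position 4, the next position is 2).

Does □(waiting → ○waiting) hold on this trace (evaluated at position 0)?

waiting → ○waiting must hold at every position from 0 onward. It fails at position 2, so □(waiting → ○waiting) is false.
Positions where waiting holds: 1, 2, 4.
Check ○waiting at each: 1→ok, 2→fails, 4→ok.

Violated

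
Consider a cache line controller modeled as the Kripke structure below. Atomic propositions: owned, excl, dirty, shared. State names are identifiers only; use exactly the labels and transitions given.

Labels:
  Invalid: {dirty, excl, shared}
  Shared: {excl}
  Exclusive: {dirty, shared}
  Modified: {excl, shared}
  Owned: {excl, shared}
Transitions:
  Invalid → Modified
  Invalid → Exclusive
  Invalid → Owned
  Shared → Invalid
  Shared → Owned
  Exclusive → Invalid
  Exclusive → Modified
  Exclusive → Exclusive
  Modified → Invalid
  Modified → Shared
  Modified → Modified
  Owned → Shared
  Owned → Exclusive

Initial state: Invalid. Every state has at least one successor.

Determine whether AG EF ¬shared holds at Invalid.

States satisfying EF ¬shared: {Invalid, Shared, Exclusive, Modified, Owned}.
States satisfying AG EF ¬shared: {Invalid, Shared, Exclusive, Modified, Owned}.
Every state reachable from Invalid satisfies EF ¬shared.
Invalid ∈ Sat(AG EF ¬shared).

Satisfied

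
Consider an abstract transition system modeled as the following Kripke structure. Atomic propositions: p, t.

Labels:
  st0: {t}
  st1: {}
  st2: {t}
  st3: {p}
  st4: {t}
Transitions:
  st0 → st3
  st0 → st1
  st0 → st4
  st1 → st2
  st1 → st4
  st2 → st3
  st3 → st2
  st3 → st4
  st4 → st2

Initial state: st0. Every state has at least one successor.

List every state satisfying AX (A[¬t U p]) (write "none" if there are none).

{st2}

States satisfying A[¬t U p]: {st3}.
States satisfying AX (A[¬t U p]): {st2}.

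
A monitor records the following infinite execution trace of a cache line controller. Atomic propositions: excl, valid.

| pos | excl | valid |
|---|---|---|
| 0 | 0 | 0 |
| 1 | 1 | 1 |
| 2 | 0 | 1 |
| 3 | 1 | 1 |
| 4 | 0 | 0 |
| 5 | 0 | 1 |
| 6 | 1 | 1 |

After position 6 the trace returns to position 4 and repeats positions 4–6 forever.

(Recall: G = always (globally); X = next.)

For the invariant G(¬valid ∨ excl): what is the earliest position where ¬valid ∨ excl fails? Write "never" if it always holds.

2

Check ¬valid ∨ excl at each position in order: 0 ✓, 1 ✓.
At position 2 the labels are {valid}, so ¬valid ∨ excl is false there. This is the first violation.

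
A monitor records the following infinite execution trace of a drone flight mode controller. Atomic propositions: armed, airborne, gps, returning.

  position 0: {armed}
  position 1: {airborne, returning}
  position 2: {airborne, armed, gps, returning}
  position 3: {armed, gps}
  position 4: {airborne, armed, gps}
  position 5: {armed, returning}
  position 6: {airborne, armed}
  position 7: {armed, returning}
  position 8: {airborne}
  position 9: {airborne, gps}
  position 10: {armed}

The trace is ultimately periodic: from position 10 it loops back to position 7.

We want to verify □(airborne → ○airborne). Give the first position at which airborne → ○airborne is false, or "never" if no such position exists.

Check airborne → ○airborne at each position in order: 0 ✓, 1 ✓.
At position 2 the labels are {airborne, armed, gps, returning} and the next position 3 has {armed, gps}, so airborne → ○airborne is false there. This is the first violation.

2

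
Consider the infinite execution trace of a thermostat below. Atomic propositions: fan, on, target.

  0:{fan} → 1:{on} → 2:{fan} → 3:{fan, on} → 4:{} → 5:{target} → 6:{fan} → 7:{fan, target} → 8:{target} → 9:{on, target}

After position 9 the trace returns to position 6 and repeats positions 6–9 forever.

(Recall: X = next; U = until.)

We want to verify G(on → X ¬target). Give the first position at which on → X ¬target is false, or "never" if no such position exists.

never

on → X ¬target holds at every position 0..9, and those are all the positions the trace ever visits, so the invariant G(on → X ¬target) is never violated.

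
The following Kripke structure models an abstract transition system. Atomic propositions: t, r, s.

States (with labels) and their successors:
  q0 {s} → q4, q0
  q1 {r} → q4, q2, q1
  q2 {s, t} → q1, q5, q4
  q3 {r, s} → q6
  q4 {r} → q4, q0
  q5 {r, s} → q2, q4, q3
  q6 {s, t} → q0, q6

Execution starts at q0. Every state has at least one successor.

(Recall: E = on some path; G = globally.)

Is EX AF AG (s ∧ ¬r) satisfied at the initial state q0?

States satisfying AF AG (s ∧ ¬r): ∅.
States satisfying EX AF AG (s ∧ ¬r): ∅.
No suitable path/successor from q0 witnesses the formula.
q0 ∉ Sat(EX AF AG (s ∧ ¬r)).

No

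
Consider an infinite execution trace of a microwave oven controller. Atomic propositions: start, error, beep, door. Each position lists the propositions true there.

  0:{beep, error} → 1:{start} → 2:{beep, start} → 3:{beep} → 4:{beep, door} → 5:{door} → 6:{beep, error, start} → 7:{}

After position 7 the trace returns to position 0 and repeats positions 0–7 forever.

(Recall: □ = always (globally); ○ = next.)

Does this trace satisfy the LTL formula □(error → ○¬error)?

Yes

error → ○¬error holds at every position 0..7, and those are all positions ever visited, so □(error → ○¬error) holds.
Positions where error holds: 0, 6.
Check ○¬error at each: 0→ok, 6→ok.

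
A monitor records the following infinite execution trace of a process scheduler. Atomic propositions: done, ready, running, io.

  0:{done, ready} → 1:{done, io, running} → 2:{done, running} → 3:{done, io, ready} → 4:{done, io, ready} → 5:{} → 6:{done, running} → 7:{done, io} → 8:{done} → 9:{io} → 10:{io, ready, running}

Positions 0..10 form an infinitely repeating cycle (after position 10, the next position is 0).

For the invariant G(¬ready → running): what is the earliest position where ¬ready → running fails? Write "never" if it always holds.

5

Check ¬ready → running at each position in order: 0 ✓, 1 ✓, 2 ✓, 3 ✓, 4 ✓.
At position 5 the labels are {}, so ¬ready → running is false there. This is the first violation.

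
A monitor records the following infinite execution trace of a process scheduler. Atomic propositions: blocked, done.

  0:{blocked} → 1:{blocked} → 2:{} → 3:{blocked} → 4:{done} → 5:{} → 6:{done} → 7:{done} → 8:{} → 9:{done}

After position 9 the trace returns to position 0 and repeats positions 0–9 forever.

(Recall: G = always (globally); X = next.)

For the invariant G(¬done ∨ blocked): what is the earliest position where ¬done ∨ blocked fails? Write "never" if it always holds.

Check ¬done ∨ blocked at each position in order: 0 ✓, 1 ✓, 2 ✓, 3 ✓.
At position 4 the labels are {done}, so ¬done ∨ blocked is false there. This is the first violation.

4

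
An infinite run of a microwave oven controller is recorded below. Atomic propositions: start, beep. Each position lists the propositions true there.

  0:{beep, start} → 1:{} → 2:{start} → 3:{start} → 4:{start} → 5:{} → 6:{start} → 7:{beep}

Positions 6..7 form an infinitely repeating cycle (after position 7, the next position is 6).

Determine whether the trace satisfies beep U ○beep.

Walking from position 0: at position 1, ○beep has not yet held and beep fails, so beep U ○beep is false.

Violated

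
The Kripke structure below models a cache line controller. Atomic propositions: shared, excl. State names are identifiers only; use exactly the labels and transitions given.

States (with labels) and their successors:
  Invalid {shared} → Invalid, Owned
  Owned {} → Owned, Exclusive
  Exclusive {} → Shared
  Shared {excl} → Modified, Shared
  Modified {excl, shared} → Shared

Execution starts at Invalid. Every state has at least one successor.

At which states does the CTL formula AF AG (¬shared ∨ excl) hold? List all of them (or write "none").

{Owned, Exclusive, Shared, Modified}

States satisfying AG (¬shared ∨ excl): {Owned, Exclusive, Shared, Modified}.
States satisfying AF AG (¬shared ∨ excl): {Owned, Exclusive, Shared, Modified}.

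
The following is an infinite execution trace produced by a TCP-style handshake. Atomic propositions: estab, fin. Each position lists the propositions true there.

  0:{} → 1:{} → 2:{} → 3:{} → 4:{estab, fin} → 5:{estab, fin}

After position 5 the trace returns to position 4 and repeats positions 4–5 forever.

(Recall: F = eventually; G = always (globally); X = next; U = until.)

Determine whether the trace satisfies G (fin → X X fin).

Yes

fin → X X fin holds at every position 0..5, and those are all positions ever visited, so G (fin → X X fin) holds.
Positions where fin holds: 4, 5.
Check X X fin at each: 4→ok, 5→ok.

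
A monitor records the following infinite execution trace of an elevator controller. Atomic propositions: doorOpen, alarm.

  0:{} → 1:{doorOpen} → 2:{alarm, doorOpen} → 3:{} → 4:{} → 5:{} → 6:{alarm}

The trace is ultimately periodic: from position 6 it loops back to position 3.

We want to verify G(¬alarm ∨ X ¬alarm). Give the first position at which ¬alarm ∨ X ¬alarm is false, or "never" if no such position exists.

¬alarm ∨ X ¬alarm holds at every position 0..6, and those are all the positions the trace ever visits, so the invariant G(¬alarm ∨ X ¬alarm) is never violated.

never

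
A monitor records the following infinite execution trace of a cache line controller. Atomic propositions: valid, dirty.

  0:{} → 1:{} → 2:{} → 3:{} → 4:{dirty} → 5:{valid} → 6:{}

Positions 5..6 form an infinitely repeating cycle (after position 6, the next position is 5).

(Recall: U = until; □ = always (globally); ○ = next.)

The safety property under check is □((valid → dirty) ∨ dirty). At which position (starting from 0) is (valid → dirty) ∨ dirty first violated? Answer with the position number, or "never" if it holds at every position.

Check (valid → dirty) ∨ dirty at each position in order: 0 ✓, 1 ✓, 2 ✓, 3 ✓, 4 ✓.
At position 5 the labels are {valid}, so (valid → dirty) ∨ dirty is false there. This is the first violation.

5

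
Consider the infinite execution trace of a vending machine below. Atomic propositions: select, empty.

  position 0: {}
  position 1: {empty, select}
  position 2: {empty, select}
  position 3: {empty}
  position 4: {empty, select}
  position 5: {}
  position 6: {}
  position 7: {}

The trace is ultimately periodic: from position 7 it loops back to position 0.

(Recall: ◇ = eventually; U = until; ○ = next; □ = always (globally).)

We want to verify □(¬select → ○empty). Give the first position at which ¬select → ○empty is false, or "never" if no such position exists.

Check ¬select → ○empty at each position in order: 0 ✓, 1 ✓, 2 ✓, 3 ✓, 4 ✓.
At position 5 the labels are {} and the next position 6 has {}, so ¬select → ○empty is false there. This is the first violation.

5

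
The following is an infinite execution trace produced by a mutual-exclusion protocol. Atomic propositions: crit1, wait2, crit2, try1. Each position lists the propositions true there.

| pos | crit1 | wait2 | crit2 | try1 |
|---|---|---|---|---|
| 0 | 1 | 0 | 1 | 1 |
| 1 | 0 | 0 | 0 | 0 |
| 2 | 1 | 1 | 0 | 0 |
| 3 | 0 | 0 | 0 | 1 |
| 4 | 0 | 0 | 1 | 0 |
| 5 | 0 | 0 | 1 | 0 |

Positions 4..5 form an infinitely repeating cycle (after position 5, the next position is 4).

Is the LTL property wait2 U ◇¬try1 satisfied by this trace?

Walking from position 0: ◇¬try1 first holds at position 0, and wait2 holds at every earlier position along the way, so wait2 U ◇¬try1 holds.

Satisfied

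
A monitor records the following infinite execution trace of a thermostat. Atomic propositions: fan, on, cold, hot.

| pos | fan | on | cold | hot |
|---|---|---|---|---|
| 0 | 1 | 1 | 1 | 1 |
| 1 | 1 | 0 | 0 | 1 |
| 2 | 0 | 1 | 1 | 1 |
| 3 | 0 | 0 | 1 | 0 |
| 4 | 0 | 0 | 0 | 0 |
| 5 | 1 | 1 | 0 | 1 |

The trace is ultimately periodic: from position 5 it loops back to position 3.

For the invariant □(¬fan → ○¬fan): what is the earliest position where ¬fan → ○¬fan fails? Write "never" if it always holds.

Check ¬fan → ○¬fan at each position in order: 0 ✓, 1 ✓, 2 ✓, 3 ✓.
At position 4 the labels are {} and the next position 5 has {fan, hot, on}, so ¬fan → ○¬fan is false there. This is the first violation.

4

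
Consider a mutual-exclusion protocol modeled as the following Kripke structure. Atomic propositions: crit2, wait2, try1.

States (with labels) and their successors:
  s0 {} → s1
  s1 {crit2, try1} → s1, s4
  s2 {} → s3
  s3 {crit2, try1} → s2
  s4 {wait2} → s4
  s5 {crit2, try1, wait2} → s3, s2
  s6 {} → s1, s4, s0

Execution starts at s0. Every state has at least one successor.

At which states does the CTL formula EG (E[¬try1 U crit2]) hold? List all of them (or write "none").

{s0, s1, s2, s3, s5, s6}

States satisfying E[¬try1 U crit2]: {s0, s1, s2, s3, s5, s6}.
States satisfying EG (E[¬try1 U crit2]): {s0, s1, s2, s3, s5, s6}.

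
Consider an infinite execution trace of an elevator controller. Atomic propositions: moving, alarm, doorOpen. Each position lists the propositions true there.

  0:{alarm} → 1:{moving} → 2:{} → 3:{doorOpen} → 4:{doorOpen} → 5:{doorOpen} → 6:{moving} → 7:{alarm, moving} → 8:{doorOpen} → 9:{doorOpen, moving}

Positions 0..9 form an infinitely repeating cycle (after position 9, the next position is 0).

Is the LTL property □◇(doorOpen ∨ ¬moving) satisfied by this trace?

Holds

◇(doorOpen ∨ ¬moving) holds at every position 0..9, and those are all positions ever visited, so □◇(doorOpen ∨ ¬moving) holds.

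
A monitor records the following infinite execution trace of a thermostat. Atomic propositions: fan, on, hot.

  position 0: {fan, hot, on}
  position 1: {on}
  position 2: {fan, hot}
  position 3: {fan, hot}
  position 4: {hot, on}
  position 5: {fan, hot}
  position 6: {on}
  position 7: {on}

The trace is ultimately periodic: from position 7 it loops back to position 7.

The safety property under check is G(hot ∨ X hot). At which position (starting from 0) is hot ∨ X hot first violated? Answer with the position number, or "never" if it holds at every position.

6

Check hot ∨ X hot at each position in order: 0 ✓, 1 ✓, 2 ✓, 3 ✓, 4 ✓, 5 ✓.
At position 6 the labels are {on} and the next position 7 has {on}, so hot ∨ X hot is false there. This is the first violation.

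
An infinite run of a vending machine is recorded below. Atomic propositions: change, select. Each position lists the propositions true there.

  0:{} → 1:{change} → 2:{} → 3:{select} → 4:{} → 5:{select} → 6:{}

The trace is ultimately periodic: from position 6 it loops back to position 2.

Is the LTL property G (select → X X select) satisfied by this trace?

No

select → X X select must hold at every position from 0 onward. It fails at position 5, so G (select → X X select) is false.
Positions where select holds: 3, 5.
Check X X select at each: 3→ok, 5→fails.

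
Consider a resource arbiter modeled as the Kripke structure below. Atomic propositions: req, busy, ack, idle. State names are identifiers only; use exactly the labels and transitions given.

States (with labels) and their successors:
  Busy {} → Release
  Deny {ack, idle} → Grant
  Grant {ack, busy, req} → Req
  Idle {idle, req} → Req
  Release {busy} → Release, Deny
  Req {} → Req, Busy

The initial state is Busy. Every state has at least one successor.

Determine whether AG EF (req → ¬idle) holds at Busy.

States satisfying EF (req → ¬idle): {Busy, Deny, Grant, Idle, Release, Req}.
States satisfying AG EF (req → ¬idle): {Busy, Deny, Grant, Idle, Release, Req}.
Every state reachable from Busy satisfies EF (req → ¬idle).
Busy ∈ Sat(AG EF (req → ¬idle)).

Holds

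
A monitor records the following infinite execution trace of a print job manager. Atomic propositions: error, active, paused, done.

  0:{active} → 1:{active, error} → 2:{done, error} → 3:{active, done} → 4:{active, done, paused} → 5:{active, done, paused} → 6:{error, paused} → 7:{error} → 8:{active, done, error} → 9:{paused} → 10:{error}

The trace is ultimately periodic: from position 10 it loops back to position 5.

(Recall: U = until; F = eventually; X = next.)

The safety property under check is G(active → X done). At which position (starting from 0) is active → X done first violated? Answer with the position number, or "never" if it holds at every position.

0

At position 0 the labels are {active} and the next position 1 has {active, error}, so active → X done is false there. This is the first violation.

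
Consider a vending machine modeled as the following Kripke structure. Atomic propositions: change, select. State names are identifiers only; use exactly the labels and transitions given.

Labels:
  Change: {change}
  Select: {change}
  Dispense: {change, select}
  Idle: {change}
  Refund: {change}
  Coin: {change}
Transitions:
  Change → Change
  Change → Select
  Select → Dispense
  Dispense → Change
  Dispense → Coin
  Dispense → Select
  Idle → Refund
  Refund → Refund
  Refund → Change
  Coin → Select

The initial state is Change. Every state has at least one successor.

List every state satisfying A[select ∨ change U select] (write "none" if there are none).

{Select, Dispense, Coin}

States satisfying select ∨ change: {Change, Select, Dispense, Idle, Refund, Coin}.
States satisfying select: {Dispense}.
States satisfying A[select ∨ change U select]: {Select, Dispense, Coin}.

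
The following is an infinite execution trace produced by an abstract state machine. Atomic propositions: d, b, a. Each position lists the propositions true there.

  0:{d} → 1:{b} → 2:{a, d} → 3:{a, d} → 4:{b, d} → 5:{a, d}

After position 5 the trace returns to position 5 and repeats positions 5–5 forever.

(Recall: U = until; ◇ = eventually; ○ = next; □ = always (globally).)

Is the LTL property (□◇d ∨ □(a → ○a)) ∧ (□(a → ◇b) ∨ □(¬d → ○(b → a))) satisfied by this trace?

At position 0: □◇d ∨ □(a → ○a) is true; □(a → ◇b) ∨ □(¬d → ○(b → a)) is true; so (□◇d ∨ □(a → ○a)) ∧ (□(a → ◇b) ∨ □(¬d → ○(b → a))) is true.

Yes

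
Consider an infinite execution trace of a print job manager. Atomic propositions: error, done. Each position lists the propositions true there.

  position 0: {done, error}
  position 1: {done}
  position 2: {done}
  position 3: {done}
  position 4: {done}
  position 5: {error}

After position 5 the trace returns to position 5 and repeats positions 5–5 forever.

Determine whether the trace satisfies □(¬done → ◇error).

¬done → ◇error holds at every position 0..5, and those are all positions ever visited, so □(¬done → ◇error) holds.
Positions where ¬done holds: 5.
Check ◇error at each: 5→ok.

Satisfied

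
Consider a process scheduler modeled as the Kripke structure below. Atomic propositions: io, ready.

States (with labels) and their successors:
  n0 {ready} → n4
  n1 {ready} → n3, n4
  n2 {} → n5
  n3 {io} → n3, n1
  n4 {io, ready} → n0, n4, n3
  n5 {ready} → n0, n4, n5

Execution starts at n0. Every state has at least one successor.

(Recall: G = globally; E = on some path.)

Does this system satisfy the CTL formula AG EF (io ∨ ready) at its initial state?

States satisfying EF (io ∨ ready): {n0, n1, n2, n3, n4, n5}.
States satisfying AG EF (io ∨ ready): {n0, n1, n2, n3, n4, n5}.
Every state reachable from n0 satisfies EF (io ∨ ready).
n0 ∈ Sat(AG EF (io ∨ ready)).

Yes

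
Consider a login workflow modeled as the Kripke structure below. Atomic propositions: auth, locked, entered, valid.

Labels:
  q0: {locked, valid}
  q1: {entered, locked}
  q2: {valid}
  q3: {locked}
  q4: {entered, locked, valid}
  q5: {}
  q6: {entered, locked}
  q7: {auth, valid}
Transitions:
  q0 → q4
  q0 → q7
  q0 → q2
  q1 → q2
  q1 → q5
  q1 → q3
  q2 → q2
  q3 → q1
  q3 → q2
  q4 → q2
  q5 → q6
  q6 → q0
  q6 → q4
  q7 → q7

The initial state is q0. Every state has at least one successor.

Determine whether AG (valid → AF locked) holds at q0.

States satisfying valid → AF locked: {q0, q1, q3, q4, q5, q6}.
States satisfying AG (valid → AF locked): ∅.
q2 is reachable from q0 and violates valid → AF locked, so AG fails at q0.
q0 ∉ Sat(AG (valid → AF locked)).

No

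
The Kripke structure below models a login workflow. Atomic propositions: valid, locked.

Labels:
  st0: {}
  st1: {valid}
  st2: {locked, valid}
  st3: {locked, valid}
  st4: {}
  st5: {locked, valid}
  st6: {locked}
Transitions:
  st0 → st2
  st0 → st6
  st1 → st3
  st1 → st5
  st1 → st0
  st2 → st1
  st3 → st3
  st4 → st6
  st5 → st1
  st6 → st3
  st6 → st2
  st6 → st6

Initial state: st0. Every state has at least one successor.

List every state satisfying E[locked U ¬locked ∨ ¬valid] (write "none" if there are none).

{st0, st1, st2, st4, st5, st6}

States satisfying locked: {st2, st3, st5, st6}.
States satisfying ¬locked ∨ ¬valid: {st0, st1, st4, st6}.
States satisfying E[locked U ¬locked ∨ ¬valid]: {st0, st1, st2, st4, st5, st6}.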